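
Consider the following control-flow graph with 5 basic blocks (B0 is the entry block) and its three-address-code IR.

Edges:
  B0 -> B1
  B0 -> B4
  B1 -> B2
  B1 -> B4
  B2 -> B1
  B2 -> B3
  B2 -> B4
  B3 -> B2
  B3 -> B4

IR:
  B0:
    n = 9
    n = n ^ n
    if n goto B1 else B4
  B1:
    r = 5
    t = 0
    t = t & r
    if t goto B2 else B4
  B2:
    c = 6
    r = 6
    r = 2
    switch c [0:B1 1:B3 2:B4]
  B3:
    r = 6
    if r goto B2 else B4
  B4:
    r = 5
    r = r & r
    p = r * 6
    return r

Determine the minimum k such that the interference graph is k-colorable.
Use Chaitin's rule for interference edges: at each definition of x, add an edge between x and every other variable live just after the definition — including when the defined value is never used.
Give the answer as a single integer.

Answer: 2

Derivation:
Block summaries:
  B0 def {n} use ∅
  B1 def {r,t} use ∅
  B2 def {c,r} use ∅
  B3 def {r} use ∅
  B4 def {p,r} use ∅

Live sets:
  B0: in=∅ out=∅
  B1: in=∅ out=∅
  B2: in=∅ out=∅
  B3: in=∅ out=∅
  B4: in=∅ out=∅

Conflict graph:
  c — {r}
  n — ∅
  p — {r}
  r — {c,p,t}
  t — {r}

Registers:
  clique {c,r} ⇒ need ≥ 2
  2-colouring: r0={n,r}  r1={c,p,t}
  χ = 2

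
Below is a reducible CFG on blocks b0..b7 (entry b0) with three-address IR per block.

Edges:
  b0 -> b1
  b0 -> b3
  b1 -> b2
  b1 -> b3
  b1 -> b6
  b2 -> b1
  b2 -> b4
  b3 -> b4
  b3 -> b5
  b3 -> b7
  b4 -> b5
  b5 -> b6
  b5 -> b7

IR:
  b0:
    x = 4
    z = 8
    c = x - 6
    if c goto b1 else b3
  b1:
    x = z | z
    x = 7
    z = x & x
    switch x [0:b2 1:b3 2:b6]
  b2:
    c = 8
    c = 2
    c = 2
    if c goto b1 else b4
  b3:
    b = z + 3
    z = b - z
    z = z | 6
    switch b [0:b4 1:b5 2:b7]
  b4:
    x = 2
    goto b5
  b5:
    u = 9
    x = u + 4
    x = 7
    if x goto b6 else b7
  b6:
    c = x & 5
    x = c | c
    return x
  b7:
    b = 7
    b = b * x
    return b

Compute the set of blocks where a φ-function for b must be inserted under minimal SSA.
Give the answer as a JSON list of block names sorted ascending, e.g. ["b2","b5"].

Answer: ["b4", "b5", "b6", "b7"]

Derivation:
idom tree: b1←b0 b2←b1 b3←b0 b4←b0 b5←b0 b6←b0 b7←b0
Join-block Dom:
  b1: preds {b0,b2}: {b0} ∩ {b0,b1,b2} = {b0}; idom=b0
  b3: preds {b0,b1}: {b0} ∩ {b0,b1} = {b0}; idom=b0
  b4: preds {b2,b3}: {b0,b1,b2} ∩ {b0,b3} = {b0}; idom=b0
  b5: preds {b3,b4}: {b0,b3} ∩ {b0,b4} = {b0}; idom=b0
  b6: preds {b1,b5}: {b0,b1} ∩ {b0,b5} = {b0}; idom=b0
  b7: preds {b3,b5}: {b0,b3} ∩ {b0,b5} = {b0}; idom=b0

Frontier:
  join b1 pred b0: · stop@b0
  join b1 pred b2: b2→b1 stop@b0
  join b3 pred b0: · stop@b0
  join b3 pred b1: b1 stop@b0
  join b4 pred b2: b2→b1 stop@b0
  join b4 pred b3: b3 stop@b0
  join b5 pred b3: b3 stop@b0
  join b5 pred b4: b4 stop@b0
  join b6 pred b1: b1 stop@b0
  join b6 pred b5: b5 stop@b0
  join b7 pred b3: b3 stop@b0
  join b7 pred b5: b5 stop@b0
  b0 → ∅
  b1 → {b1,b3,b4,b6}
  b2 → {b1,b4}
  b3 → {b4,b5,b7}
  b4 → {b5}
  b5 → {b6,b7}
  b6 → ∅
  b7 → ∅

φ for b: defs {b3,b7}
  DF⁺ = {b4,b5,b6,b7}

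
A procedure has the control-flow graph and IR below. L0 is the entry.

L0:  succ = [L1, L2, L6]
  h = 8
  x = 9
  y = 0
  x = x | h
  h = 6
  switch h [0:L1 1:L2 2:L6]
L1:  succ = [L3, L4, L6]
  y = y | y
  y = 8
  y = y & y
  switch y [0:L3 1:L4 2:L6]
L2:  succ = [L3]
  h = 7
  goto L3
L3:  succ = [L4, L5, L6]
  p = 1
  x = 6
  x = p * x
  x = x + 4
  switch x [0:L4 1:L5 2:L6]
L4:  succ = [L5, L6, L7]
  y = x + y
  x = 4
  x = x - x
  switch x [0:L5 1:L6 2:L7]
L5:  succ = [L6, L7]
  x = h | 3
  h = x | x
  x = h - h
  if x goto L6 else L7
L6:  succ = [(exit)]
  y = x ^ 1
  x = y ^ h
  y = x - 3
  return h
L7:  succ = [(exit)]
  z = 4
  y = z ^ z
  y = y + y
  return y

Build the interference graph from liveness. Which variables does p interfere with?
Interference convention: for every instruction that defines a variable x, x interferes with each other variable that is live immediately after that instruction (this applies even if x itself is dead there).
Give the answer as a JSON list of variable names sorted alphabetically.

Per-block:
  L0: {h,x,y} / ∅
  L1: {y} / {y}
  L2: {h} / ∅
  L3: {p,x} / ∅
  L4: {x,y} / {x,y}
  L5: {h,x} / {h}
  L6: {x,y} / {h,x}
  L7: {y,z} / ∅

Backward fixpoint:
  L0: in=∅ out={h,x,y}
  L1: in={h,x,y} out={h,x,y}
  L2: in={y} out={h,y}
  L3: in={h,y} out={h,x,y}
  L4: in={h,x,y} out={h,x}
  L5: in={h} out={h,x}
  L6: in={h,x} out=∅
  L7: in=∅ out=∅

Conflict graph:
  h — {p,x,y}
  p — {h,x,y}
  x — {h,p,y}
  y — {h,p,x}
  z — ∅

N(p) = ["h", "x", "y"]

Answer: ["h", "x", "y"]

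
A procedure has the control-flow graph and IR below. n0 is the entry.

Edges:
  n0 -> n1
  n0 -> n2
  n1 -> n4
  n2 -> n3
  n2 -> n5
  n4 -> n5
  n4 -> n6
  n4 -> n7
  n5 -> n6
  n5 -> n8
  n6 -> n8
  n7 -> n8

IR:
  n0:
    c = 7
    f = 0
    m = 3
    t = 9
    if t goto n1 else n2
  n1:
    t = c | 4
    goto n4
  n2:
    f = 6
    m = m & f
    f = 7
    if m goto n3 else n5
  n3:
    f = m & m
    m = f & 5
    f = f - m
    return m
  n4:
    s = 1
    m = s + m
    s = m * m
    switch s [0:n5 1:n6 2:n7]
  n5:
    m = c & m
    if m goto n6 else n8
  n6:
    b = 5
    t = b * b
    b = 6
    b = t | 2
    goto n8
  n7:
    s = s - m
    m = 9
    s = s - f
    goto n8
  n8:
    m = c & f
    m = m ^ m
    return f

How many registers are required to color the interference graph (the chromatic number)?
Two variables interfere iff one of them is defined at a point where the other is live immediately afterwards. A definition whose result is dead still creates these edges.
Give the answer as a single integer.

Answer: 4

Analysis:
Block summaries:
  n0 def {c,f,m,t} use ∅
  n1 def {t} use {c}
  n2 def {f,m} use {m}
  n3 def {f,m} use {m}
  n4 def {m,s} use {m}
  n5 def {m} use {c,m}
  n6 def {b,t} use ∅
  n7 def {m,s} use {f,m,s}
  n8 def {m} use {c,f}

Liveness:
  live n0: ∅→{c,f,m}
  live n1: {c,f,m}→{c,f,m}
  live n2: {c,m}→{c,f,m}
  live n3: {m}→∅
  live n4: {c,f,m}→{c,f,m,s}
  live n5: {c,f,m}→{c,f}
  live n6: {c,f}→{c,f}
  live n7: {c,f,m,s}→{c,f}
  live n8: {c,f}→∅

Conflict graph:
  b — {c,f,t}
  c — {b,f,m,s,t}
  f — {b,c,m,s,t}
  m — {c,f,s,t}
  s — {c,f,m}
  t — {b,c,f,m}

Colouring:
  {b,c,f,t} pairwise interfere (4-clique) ⇒ χ ≥ 4
  assign b→c2 c→c0 f→c1 m→c2 s→c3 t→c3 — no edge inside a register ⇒ χ ≤ 4
  χ = 4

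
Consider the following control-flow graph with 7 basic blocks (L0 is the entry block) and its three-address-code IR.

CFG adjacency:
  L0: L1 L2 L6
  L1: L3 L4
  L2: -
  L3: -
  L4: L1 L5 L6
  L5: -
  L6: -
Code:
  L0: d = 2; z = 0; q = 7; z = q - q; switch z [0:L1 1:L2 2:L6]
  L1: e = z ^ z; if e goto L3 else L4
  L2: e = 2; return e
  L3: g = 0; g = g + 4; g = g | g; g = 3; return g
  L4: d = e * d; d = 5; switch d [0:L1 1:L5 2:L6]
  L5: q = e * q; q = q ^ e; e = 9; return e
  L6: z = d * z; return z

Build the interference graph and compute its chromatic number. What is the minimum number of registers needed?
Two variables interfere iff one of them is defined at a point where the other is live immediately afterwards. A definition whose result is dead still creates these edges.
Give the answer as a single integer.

Answer: 4

Analysis:
Per-block:
  L0: def={d,q,z} ue=∅
  L1: def={e} ue={z}
  L2: def={e} ue=∅
  L3: def={g} ue=∅
  L4: def={d} ue={d,e}
  L5: def={e,q} ue={e,q}
  L6: def={z} ue={d,z}

Live sets:
  L0: in=∅ out={d,q,z}
  L1: in={d,q,z} out={d,e,q,z}
  L2: in=∅ out=∅
  L3: in=∅ out=∅
  L4: in={d,e,q,z} out={d,e,q,z}
  L5: in={e,q} out=∅
  L6: in={d,z} out=∅

Conflict graph:
  d — {e,q,z}
  e — {d,q,z}
  g — ∅
  q — {d,e,z}
  z — {d,e,q}

Chromatic number:
  lower bound: {d,e,q,z} mutually conflict ⇒ χ ≥ 4
  assign d→R0 e→R1 g→R0 q→R2 z→R3 — no edge inside a register ⇒ χ ≤ 4
  χ = 4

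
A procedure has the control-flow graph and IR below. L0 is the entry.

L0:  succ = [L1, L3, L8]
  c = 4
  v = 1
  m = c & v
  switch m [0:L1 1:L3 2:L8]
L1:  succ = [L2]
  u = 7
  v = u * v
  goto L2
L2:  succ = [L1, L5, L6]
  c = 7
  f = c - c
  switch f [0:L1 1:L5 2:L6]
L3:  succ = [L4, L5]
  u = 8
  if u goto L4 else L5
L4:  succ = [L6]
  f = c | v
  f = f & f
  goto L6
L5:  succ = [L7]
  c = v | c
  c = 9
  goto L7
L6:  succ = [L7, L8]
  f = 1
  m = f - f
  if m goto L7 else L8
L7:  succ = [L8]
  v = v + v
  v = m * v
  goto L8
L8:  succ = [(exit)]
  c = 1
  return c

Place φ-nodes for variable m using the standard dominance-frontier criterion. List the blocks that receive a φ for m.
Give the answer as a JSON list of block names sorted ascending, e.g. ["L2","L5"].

Answer: ["L7", "L8"]

Analysis:
idom tree: L1←L0 L2←L1 L3←L0 L4←L3 L5←L0 L6←L0 L7←L0 L8←L0
Dom at joins:
  L1: preds {L0,L2}: {L0} ∩ {L0,L1,L2} = {L0}; idom=L0
  L5: preds {L2,L3}: {L0,L1,L2} ∩ {L0,L3} = {L0}; idom=L0
  L6: preds {L2,L4}: {L0,L1,L2} ∩ {L0,L3,L4} = {L0}; idom=L0
  L7: preds {L5,L6}: {L0,L5} ∩ {L0,L6} = {L0}; idom=L0
  L8: preds {L0,L6,L7}: {L0} ∩ {L0,L6} ∩ {L0,L7} = {L0}; idom=L0

DF derivation:
  L1←L0: walk · to L0
  L1←L2: walk L2→L1 to L0
  L5←L2: walk L2→L1 to L0
  L5←L3: walk L3 to L0
  L6←L2: walk L2→L1 to L0
  L6←L4: walk L4→L3 to L0
  L7←L5: walk L5 to L0
  L7←L6: walk L6 to L0
  L8←L0: walk · to L0
  L8←L6: walk L6 to L0
  L8←L7: walk L7 to L0
  DF(L0)=∅
  DF(L1)={L1,L5,L6}
  DF(L2)={L1,L5,L6}
  DF(L3)={L5,L6}
  DF(L4)={L6}
  DF(L5)={L7}
  DF(L6)={L7,L8}
  DF(L7)={L8}
  DF(L8)=∅

φ for m: defs {L0,L6}
  DF⁺ = {L7,L8}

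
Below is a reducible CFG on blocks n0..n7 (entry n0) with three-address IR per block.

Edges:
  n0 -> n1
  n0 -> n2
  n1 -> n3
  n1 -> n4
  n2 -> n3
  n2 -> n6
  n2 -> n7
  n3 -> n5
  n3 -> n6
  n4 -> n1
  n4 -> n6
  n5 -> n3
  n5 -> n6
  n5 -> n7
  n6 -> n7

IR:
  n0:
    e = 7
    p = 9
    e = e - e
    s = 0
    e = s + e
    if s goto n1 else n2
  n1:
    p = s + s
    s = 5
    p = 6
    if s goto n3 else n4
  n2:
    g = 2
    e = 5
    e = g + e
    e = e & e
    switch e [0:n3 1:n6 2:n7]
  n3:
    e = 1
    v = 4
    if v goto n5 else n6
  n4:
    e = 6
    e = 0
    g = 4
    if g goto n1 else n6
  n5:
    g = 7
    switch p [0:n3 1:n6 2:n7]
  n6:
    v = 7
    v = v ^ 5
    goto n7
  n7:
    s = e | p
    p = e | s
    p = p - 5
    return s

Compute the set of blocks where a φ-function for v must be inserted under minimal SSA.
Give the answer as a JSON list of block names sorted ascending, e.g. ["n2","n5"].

Answer: ["n3", "n6", "n7"]

Derivation:
idom tree: n1←n0 n2←n0 n3←n0 n4←n1 n5←n3 n6←n0 n7←n0
Dom at joins:
  n1: preds {n0,n4}: {n0} ∩ {n0,n1,n4} = {n0}; idom=n0
  n3: preds {n1,n2,n5}: {n0,n1} ∩ {n0,n2} ∩ {n0,n3,n5} = {n0}; idom=n0
  n6: preds {n2,n3,n4,n5}: {n0,n2} ∩ {n0,n3} ∩ {n0,n1,n4} ∩ {n0,n3,n5} = {n0}; idom=n0
  n7: preds {n2,n5,n6}: {n0,n2} ∩ {n0,n3,n5} ∩ {n0,n6} = {n0}; idom=n0

DF walk-up:
  join n1 pred n0: · stop@n0
  join n1 pred n4: n4→n1 stop@n0
  join n3 pred n1: n1 stop@n0
  join n3 pred n2: n2 stop@n0
  join n3 pred n5: n5→n3 stop@n0
  join n6 pred n2: n2 stop@n0
  join n6 pred n3: n3 stop@n0
  join n6 pred n4: n4→n1 stop@n0
  join n6 pred n5: n5→n3 stop@n0
  join n7 pred n2: n2 stop@n0
  join n7 pred n5: n5→n3 stop@n0
  join n7 pred n6: n6 stop@n0
  n0 → ∅
  n1 → {n1,n3,n6}
  n2 → {n3,n6,n7}
  n3 → {n3,n6,n7}
  n4 → {n1,n6}
  n5 → {n3,n6,n7}
  n6 → {n7}
  n7 → ∅

φ for v: defs {n3,n6}
  DF⁺ = {n3,n6,n7}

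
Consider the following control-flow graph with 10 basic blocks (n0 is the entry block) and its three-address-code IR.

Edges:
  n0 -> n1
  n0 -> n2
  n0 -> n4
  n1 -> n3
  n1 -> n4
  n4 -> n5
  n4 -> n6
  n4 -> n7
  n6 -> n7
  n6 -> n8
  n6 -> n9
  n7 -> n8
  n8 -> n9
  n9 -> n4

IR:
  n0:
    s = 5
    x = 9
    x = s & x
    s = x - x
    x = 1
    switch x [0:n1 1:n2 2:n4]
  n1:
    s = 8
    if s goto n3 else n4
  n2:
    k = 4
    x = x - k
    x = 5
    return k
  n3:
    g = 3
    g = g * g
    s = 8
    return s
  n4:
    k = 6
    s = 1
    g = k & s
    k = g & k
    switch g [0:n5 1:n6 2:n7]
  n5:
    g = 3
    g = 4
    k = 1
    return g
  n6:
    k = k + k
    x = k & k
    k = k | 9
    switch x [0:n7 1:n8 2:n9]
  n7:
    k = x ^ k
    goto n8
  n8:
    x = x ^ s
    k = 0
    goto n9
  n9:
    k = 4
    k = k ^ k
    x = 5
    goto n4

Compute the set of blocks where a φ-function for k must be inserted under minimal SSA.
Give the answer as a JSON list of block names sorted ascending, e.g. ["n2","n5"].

Answer: ["n4", "n7", "n8", "n9"]

Derivation:
idom tree: n1←n0 n2←n0 n3←n1 n4←n0 n5←n4 n6←n4 n7←n4 n8←n4 n9←n4
Dom at joins:
  n4: preds {n0,n1,n9}: {n0} ∩ {n0,n1} ∩ {n0,n4,n9} = {n0}; idom=n0
  n7: preds {n4,n6}: {n0,n4} ∩ {n0,n4,n6} = {n0,n4}; idom=n4
  n8: preds {n6,n7}: {n0,n4,n6} ∩ {n0,n4,n7} = {n0,n4}; idom=n4
  n9: preds {n6,n8}: {n0,n4,n6} ∩ {n0,n4,n8} = {n0,n4}; idom=n4

DF derivation:
  n4←n0: walk · to n0
  n4←n1: walk n1 to n0
  n4←n9: walk n9→n4 to n0
  n7←n4: walk · to n4
  n7←n6: walk n6 to n4
  n8←n6: walk n6 to n4
  n8←n7: walk n7 to n4
  n9←n6: walk n6 to n4
  n9←n8: walk n8 to n4
  n0 → ∅
  n1 → {n4}
  n2 → ∅
  n3 → ∅
  n4 → {n4}
  n5 → ∅
  n6 → {n7,n8,n9}
  n7 → {n8}
  n8 → {n9}
  n9 → {n4}

φ for k: defs {n2,n4,n5,n6,n7,n8,n9}
  DF⁺ = {n4,n7,n8,n9}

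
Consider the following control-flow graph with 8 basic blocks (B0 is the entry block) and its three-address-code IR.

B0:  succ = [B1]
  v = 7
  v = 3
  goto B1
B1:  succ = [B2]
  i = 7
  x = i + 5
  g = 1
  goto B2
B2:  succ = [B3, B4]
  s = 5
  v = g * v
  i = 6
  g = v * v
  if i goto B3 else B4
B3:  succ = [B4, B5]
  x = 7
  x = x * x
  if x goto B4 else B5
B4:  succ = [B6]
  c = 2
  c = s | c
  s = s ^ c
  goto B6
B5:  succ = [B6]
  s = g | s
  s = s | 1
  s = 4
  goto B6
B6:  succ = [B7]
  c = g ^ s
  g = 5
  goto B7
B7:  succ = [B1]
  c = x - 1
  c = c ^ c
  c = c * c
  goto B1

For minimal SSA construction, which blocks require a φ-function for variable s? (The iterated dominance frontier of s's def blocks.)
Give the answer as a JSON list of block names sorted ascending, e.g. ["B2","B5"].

idom tree: B1←B0 B2←B1 B3←B2 B4←B2 B5←B3 B6←B2 B7←B6
Dom∩ at merges:
  B1: preds {B0,B7}: {B0} ∩ {B0,B1,B2,B6,B7} = {B0}; idom=B0
  B4: preds {B2,B3}: {B0,B1,B2} ∩ {B0,B1,B2,B3} = {B0,B1,B2}; idom=B2
  B6: preds {B4,B5}: {B0,B1,B2,B4} ∩ {B0,B1,B2,B3,B5} = {B0,B1,B2}; idom=B2

DF derivation:
  B1←B0: walk · to B0
  B1←B7: walk B7→B6→B2→B1 to B0
  B4←B2: walk · to B2
  B4←B3: walk B3 to B2
  B6←B4: walk B4 to B2
  B6←B5: walk B5→B3 to B2
  DF(B0)=∅
  DF(B1)={B1}
  DF(B2)={B1}
  DF(B3)={B4,B6}
  DF(B4)={B6}
  DF(B5)={B6}
  DF(B6)={B1}
  DF(B7)={B1}

φ for s: defs {B2,B4,B5}
  DF⁺ = {B1,B6}

Answer: ["B1", "B6"]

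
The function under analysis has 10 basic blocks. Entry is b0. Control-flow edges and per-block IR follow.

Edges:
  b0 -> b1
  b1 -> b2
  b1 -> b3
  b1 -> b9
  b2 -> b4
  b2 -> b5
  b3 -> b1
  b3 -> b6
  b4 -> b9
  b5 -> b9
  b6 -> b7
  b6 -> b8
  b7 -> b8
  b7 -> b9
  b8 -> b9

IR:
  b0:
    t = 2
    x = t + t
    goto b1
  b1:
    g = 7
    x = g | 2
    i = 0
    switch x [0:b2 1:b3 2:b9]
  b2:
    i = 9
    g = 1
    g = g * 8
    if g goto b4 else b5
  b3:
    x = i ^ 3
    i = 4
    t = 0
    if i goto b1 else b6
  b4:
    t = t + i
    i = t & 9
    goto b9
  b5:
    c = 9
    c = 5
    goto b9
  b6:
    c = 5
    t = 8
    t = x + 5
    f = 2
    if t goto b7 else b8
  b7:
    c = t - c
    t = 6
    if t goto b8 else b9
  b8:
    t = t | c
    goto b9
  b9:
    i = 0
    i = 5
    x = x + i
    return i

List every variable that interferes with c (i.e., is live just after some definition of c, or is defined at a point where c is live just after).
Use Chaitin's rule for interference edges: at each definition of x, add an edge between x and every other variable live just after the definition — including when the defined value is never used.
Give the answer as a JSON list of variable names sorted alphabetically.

Answer: ["f", "t", "x"]

Working:
def/use:
  b0: {t,x} / ∅
  b1: {g,i,x} / ∅
  b2: {g,i} / ∅
  b3: {i,t,x} / {i}
  b4: {i,t} / {i,t}
  b5: {c} / ∅
  b6: {c,f,t} / {x}
  b7: {c,t} / {c,t}
  b8: {t} / {c,t}
  b9: {i,x} / {x}

Liveness:
  b0: in=∅ out={t}
  b1: in={t} out={i,t,x}
  b2: in={t,x} out={i,t,x}
  b3: in={i} out={t,x}
  b4: in={i,t,x} out={x}
  b5: in={x} out={x}
  b6: in={x} out={c,t,x}
  b7: in={c,t,x} out={c,t,x}
  b8: in={c,t,x} out={x}
  b9: in={x} out=∅

Interfere edges:
  c — {f,t,x}
  f — {c,t,x}
  g — {i,t,x}
  i — {g,t,x}
  t — {c,f,g,i,x}
  x — {c,f,g,i,t}

N(c) = ["f", "t", "x"]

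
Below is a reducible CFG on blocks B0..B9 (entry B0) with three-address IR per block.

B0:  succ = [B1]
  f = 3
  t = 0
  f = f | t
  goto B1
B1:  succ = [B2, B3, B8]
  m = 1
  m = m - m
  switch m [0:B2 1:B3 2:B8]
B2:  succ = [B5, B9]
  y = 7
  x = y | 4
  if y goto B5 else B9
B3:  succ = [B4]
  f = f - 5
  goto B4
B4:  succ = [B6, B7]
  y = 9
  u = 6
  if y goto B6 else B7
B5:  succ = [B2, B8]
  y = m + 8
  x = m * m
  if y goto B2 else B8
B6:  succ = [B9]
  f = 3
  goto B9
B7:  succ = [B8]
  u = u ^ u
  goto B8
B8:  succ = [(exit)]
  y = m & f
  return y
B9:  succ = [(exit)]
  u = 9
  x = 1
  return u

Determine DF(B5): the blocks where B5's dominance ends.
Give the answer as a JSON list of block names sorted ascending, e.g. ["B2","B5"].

idom tree: B1←B0 B2←B1 B3←B1 B4←B3 B5←B2 B6←B4 B7←B4 B8←B1 B9←B1
Join-block Dom:
  B2: preds {B1,B5}: {B0,B1} ∩ {B0,B1,B2,B5} = {B0,B1}; idom=B1
  B8: preds {B1,B5,B7}: {B0,B1} ∩ {B0,B1,B2,B5} ∩ {B0,B1,B3,B4,B7} = {B0,B1}; idom=B1
  B9: preds {B2,B6}: {B0,B1,B2} ∩ {B0,B1,B3,B4,B6} = {B0,B1}; idom=B1

DF derivation:
  join B2 pred B1: · stop@B1
  join B2 pred B5: B5→B2 stop@B1
  join B8 pred B1: · stop@B1
  join B8 pred B5: B5→B2 stop@B1
  join B8 pred B7: B7→B4→B3 stop@B1
  join B9 pred B2: B2 stop@B1
  join B9 pred B6: B6→B4→B3 stop@B1
  B0 → ∅
  B1 → ∅
  B2 → {B2,B8,B9}
  B3 → {B8,B9}
  B4 → {B8,B9}
  B5 → {B2,B8}
  B6 → {B9}
  B7 → {B8}
  B8 → ∅
  B9 → ∅

DF(B5) = ["B2", "B8"]

Answer: ["B2", "B8"]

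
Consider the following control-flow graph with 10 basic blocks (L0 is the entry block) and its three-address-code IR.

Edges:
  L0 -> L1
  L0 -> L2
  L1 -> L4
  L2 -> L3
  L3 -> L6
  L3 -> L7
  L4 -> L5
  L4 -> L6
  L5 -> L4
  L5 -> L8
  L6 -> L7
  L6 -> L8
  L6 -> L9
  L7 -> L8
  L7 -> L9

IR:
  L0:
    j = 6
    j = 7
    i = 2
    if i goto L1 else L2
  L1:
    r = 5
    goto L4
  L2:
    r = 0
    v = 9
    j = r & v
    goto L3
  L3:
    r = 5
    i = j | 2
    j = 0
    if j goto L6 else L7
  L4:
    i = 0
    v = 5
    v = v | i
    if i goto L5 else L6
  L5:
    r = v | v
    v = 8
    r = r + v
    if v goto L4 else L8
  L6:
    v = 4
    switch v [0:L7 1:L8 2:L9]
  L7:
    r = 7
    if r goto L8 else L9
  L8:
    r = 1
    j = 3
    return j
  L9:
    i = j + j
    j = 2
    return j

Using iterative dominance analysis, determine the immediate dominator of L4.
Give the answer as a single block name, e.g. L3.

Answer: L1

Working:
idom tree: L1←L0 L2←L0 L3←L2 L4←L1 L5←L4 L6←L0 L7←L0 L8←L0 L9←L0
Dom at joins:
  L4: preds {L1,L5}: {L0,L1} ∩ {L0,L1,L4,L5} = {L0,L1}; idom=L1
  L6: preds {L3,L4}: {L0,L2,L3} ∩ {L0,L1,L4} = {L0}; idom=L0
  L7: preds {L3,L6}: {L0,L2,L3} ∩ {L0,L6} = {L0}; idom=L0
  L8: preds {L5,L6,L7}: {L0,L1,L4,L5} ∩ {L0,L6} ∩ {L0,L7} = {L0}; idom=L0
  L9: preds {L6,L7}: {L0,L6} ∩ {L0,L7} = {L0}; idom=L0

idom(L4) = L1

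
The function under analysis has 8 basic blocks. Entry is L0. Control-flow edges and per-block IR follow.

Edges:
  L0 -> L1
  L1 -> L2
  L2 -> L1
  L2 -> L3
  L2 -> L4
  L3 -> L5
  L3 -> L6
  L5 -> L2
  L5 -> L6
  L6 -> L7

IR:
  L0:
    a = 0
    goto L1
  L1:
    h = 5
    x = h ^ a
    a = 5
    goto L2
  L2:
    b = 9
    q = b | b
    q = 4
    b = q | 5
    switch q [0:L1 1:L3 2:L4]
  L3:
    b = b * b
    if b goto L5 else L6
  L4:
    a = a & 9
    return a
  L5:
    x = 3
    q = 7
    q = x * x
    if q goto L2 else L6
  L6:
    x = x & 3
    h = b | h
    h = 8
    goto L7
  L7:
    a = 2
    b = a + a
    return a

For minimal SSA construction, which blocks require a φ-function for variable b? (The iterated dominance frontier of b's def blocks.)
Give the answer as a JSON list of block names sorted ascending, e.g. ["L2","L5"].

idom tree: L1←L0 L2←L1 L3←L2 L4←L2 L5←L3 L6←L3 L7←L6
Dom∩ at merges:
  L1: preds {L0,L2}: {L0} ∩ {L0,L1,L2} = {L0}; idom=L0
  L2: preds {L1,L5}: {L0,L1} ∩ {L0,L1,L2,L3,L5} = {L0,L1}; idom=L1
  L6: preds {L3,L5}: {L0,L1,L2,L3} ∩ {L0,L1,L2,L3,L5} = {L0,L1,L2,L3}; idom=L3

Frontier:
  join L1 pred L0: · stop@L0
  join L1 pred L2: L2→L1 stop@L0
  join L2 pred L1: · stop@L1
  join L2 pred L5: L5→L3→L2 stop@L1
  join L6 pred L3: · stop@L3
  join L6 pred L5: L5 stop@L3
  L0 → ∅
  L1 → {L1}
  L2 → {L1,L2}
  L3 → {L2}
  L4 → ∅
  L5 → {L2,L6}
  L6 → ∅
  L7 → ∅

φ for b: defs {L2,L3,L7}
  DF⁺ = {L1,L2}

Answer: ["L1", "L2"]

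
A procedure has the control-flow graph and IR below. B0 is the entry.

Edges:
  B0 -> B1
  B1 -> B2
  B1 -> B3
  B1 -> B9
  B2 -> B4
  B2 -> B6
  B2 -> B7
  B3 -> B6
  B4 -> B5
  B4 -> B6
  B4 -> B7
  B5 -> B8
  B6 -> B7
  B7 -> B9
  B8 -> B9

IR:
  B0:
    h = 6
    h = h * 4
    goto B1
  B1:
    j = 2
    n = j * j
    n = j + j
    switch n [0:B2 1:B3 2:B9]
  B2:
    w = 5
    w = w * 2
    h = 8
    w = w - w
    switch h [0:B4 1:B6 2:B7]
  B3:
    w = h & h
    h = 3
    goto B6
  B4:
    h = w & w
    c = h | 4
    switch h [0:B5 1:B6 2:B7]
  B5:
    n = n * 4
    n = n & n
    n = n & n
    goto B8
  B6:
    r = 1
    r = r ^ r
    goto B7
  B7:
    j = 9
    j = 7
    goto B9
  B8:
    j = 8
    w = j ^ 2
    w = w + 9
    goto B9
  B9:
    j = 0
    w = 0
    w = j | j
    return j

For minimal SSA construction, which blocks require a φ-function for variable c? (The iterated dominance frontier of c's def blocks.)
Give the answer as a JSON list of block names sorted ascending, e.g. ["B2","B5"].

Answer: ["B6", "B7", "B9"]

Derivation:
idom tree: B1←B0 B2←B1 B3←B1 B4←B2 B5←B4 B6←B1 B7←B1 B8←B5 B9←B1
Join-block Dom:
  B6: preds {B2,B3,B4}: {B0,B1,B2} ∩ {B0,B1,B3} ∩ {B0,B1,B2,B4} = {B0,B1}; idom=B1
  B7: preds {B2,B4,B6}: {B0,B1,B2} ∩ {B0,B1,B2,B4} ∩ {B0,B1,B6} = {B0,B1}; idom=B1
  B9: preds {B1,B7,B8}: {B0,B1} ∩ {B0,B1,B7} ∩ {B0,B1,B2,B4,B5,B8} = {B0,B1}; idom=B1

Frontier:
  B6←B2: walk B2 to B1
  B6←B3: walk B3 to B1
  B6←B4: walk B4→B2 to B1
  B7←B2: walk B2 to B1
  B7←B4: walk B4→B2 to B1
  B7←B6: walk B6 to B1
  B9←B1: walk · to B1
  B9←B7: walk B7 to B1
  B9←B8: walk B8→B5→B4→B2 to B1
  B0 → ∅
  B1 → ∅
  B2 → {B6,B7,B9}
  B3 → {B6}
  B4 → {B6,B7,B9}
  B5 → {B9}
  B6 → {B7}
  B7 → {B9}
  B8 → {B9}
  B9 → ∅

φ for c: defs {B4}
  DF⁺ = {B6,B7,B9}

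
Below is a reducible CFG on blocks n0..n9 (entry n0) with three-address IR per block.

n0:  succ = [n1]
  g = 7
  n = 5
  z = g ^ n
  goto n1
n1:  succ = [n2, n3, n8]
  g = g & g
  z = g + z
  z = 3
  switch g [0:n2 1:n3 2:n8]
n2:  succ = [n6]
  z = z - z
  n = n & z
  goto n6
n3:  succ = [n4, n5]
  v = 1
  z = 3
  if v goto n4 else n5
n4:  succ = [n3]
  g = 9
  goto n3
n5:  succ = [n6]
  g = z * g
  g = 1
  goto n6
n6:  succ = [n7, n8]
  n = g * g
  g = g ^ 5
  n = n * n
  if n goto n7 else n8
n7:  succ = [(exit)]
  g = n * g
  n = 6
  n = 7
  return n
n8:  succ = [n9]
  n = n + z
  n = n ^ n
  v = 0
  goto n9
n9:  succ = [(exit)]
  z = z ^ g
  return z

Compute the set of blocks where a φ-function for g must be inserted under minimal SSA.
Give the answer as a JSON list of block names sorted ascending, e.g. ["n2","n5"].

Answer: ["n3", "n6", "n8"]

Working:
idom tree: n1←n0 n2←n1 n3←n1 n4←n3 n5←n3 n6←n1 n7←n6 n8←n1 n9←n8
Dom at joins:
  n3: preds {n1,n4}: {n0,n1} ∩ {n0,n1,n3,n4} = {n0,n1}; idom=n1
  n6: preds {n2,n5}: {n0,n1,n2} ∩ {n0,n1,n3,n5} = {n0,n1}; idom=n1
  n8: preds {n1,n6}: {n0,n1} ∩ {n0,n1,n6} = {n0,n1}; idom=n1

DF walk-up:
  n3←n1: walk · to n1
  n3←n4: walk n4→n3 to n1
  n6←n2: walk n2 to n1
  n6←n5: walk n5→n3 to n1
  n8←n1: walk · to n1
  n8←n6: walk n6 to n1
  DF(n0)=∅
  DF(n1)=∅
  DF(n2)={n6}
  DF(n3)={n3,n6}
  DF(n4)={n3}
  DF(n5)={n6}
  DF(n6)={n8}
  DF(n7)=∅
  DF(n8)=∅
  DF(n9)=∅

φ for g: defs {n0,n1,n4,n5,n6,n7}
  DF⁺ = {n3,n6,n8}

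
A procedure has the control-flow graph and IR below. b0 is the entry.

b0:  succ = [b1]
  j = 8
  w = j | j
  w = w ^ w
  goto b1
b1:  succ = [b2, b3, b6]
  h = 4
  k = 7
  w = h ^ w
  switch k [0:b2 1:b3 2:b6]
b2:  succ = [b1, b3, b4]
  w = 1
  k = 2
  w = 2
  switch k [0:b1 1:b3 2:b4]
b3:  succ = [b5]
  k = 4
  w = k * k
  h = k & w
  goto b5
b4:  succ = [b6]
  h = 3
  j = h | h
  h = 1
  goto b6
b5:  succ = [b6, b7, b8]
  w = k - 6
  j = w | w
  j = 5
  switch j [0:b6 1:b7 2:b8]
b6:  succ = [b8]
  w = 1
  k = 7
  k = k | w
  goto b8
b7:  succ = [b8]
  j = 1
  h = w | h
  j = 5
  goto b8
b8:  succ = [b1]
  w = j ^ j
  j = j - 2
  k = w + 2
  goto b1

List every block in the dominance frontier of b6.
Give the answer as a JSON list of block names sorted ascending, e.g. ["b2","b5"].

idom tree: b1←b0 b2←b1 b3←b1 b4←b2 b5←b3 b6←b1 b7←b5 b8←b1
Join-block Dom:
  b1: preds {b0,b2,b8}: {b0} ∩ {b0,b1,b2} ∩ {b0,b1,b8} = {b0}; idom=b0
  b3: preds {b1,b2}: {b0,b1} ∩ {b0,b1,b2} = {b0,b1}; idom=b1
  b6: preds {b1,b4,b5}: {b0,b1} ∩ {b0,b1,b2,b4} ∩ {b0,b1,b3,b5} = {b0,b1}; idom=b1
  b8: preds {b5,b6,b7}: {b0,b1,b3,b5} ∩ {b0,b1,b6} ∩ {b0,b1,b3,b5,b7} = {b0,b1}; idom=b1

DF walk-up:
  join b1 pred b0: · stop@b0
  join b1 pred b2: b2→b1 stop@b0
  join b1 pred b8: b8→b1 stop@b0
  join b3 pred b1: · stop@b1
  join b3 pred b2: b2 stop@b1
  join b6 pred b1: · stop@b1
  join b6 pred b4: b4→b2 stop@b1
  join b6 pred b5: b5→b3 stop@b1
  join b8 pred b5: b5→b3 stop@b1
  join b8 pred b6: b6 stop@b1
  join b8 pred b7: b7→b5→b3 stop@b1
  DF(b0)=∅
  DF(b1)={b1}
  DF(b2)={b1,b3,b6}
  DF(b3)={b6,b8}
  DF(b4)={b6}
  DF(b5)={b6,b8}
  DF(b6)={b8}
  DF(b7)={b8}
  DF(b8)={b1}

DF(b6) = ["b8"]

Answer: ["b8"]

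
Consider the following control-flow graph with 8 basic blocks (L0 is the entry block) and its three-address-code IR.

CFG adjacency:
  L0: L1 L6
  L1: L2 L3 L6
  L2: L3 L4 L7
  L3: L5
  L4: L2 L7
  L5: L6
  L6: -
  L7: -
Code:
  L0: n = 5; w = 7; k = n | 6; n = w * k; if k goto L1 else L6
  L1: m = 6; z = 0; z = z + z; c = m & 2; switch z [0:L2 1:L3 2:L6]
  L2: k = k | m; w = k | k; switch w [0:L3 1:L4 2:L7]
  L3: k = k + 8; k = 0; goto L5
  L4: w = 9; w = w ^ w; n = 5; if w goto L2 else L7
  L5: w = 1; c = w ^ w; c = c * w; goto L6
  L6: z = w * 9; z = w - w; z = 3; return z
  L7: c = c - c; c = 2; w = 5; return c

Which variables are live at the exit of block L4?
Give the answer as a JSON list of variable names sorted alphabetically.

Per-block:
  L0 def {k,n,w} use ∅
  L1 def {c,m,z} use ∅
  L2 def {k,w} use {k,m}
  L3 def {k} use {k}
  L4 def {n,w} use ∅
  L5 def {c,w} use ∅
  L6 def {z} use {w}
  L7 def {c,w} use {c}

Liveness:
  L0 li=∅ lo={k,w}
  L1 li={k,w} lo={c,k,m,w}
  L2 li={c,k,m} lo={c,k,m}
  L3 li={k} lo=∅
  L4 li={c,k,m} lo={c,k,m}
  L5 li=∅ lo={w}
  L6 li={w} lo=∅
  L7 li={c} lo=∅

live-out(L4) = ["c", "k", "m"]

Answer: ["c", "k", "m"]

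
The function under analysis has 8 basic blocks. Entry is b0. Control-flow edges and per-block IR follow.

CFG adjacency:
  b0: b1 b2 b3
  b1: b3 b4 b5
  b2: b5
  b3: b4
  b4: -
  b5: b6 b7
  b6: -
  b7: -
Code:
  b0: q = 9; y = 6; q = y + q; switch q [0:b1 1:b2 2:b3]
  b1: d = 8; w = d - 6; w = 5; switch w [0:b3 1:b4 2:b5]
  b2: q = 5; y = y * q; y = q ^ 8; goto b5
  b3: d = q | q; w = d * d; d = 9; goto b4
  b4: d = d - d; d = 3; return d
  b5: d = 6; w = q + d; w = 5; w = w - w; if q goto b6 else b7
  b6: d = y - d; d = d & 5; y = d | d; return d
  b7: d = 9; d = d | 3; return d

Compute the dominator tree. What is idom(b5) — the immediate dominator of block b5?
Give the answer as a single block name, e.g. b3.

Answer: b0

Working:
idom tree: b1←b0 b2←b0 b3←b0 b4←b0 b5←b0 b6←b5 b7←b5
Dom at joins:
  b3: preds {b0,b1}: {b0} ∩ {b0,b1} = {b0}; idom=b0
  b4: preds {b1,b3}: {b0,b1} ∩ {b0,b3} = {b0}; idom=b0
  b5: preds {b1,b2}: {b0,b1} ∩ {b0,b2} = {b0}; idom=b0

idom(b5) = b0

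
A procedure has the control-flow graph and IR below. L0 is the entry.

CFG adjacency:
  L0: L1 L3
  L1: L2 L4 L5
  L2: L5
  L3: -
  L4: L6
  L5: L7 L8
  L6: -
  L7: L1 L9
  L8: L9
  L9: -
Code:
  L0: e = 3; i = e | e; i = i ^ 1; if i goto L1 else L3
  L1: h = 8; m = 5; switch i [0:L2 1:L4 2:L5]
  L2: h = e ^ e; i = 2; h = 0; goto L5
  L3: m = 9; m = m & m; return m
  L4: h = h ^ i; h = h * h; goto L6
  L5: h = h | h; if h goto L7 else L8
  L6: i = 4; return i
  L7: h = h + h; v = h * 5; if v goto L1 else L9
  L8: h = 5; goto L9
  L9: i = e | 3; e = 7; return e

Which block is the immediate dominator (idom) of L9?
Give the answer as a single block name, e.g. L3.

Answer: L5

Working:
idom tree: L1←L0 L2←L1 L3←L0 L4←L1 L5←L1 L6←L4 L7←L5 L8←L5 L9←L5
Dom∩ at merges:
  L1: preds {L0,L7}: {L0} ∩ {L0,L1,L5,L7} = {L0}; idom=L0
  L5: preds {L1,L2}: {L0,L1} ∩ {L0,L1,L2} = {L0,L1}; idom=L1
  L9: preds {L7,L8}: {L0,L1,L5,L7} ∩ {L0,L1,L5,L8} = {L0,L1,L5}; idom=L5

idom(L9) = L5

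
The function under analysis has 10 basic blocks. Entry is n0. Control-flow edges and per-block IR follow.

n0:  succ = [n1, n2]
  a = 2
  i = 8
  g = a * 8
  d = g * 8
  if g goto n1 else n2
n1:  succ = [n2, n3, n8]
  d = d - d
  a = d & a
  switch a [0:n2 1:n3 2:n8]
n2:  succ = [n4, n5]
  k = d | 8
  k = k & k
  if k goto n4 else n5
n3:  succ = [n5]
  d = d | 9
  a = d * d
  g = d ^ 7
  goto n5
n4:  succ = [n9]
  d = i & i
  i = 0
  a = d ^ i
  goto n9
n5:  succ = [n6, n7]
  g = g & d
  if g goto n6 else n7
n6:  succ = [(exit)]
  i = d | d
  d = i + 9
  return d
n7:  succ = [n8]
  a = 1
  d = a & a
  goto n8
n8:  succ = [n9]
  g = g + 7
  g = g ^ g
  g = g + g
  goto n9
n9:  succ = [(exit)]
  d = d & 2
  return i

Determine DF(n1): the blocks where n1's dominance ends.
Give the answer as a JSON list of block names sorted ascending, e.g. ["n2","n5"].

Answer: ["n2", "n5", "n8"]

Derivation:
idom tree: n1←n0 n2←n0 n3←n1 n4←n2 n5←n0 n6←n5 n7←n5 n8←n0 n9←n0
Join-block Dom:
  n2: preds {n0,n1}: {n0} ∩ {n0,n1} = {n0}; idom=n0
  n5: preds {n2,n3}: {n0,n2} ∩ {n0,n1,n3} = {n0}; idom=n0
  n8: preds {n1,n7}: {n0,n1} ∩ {n0,n5,n7} = {n0}; idom=n0
  n9: preds {n4,n8}: {n0,n2,n4} ∩ {n0,n8} = {n0}; idom=n0

DF derivation:
  join n2 pred n0: · stop@n0
  join n2 pred n1: n1 stop@n0
  join n5 pred n2: n2 stop@n0
  join n5 pred n3: n3→n1 stop@n0
  join n8 pred n1: n1 stop@n0
  join n8 pred n7: n7→n5 stop@n0
  join n9 pred n4: n4→n2 stop@n0
  join n9 pred n8: n8 stop@n0
  n0 → ∅
  n1 → {n2,n5,n8}
  n2 → {n5,n9}
  n3 → {n5}
  n4 → {n9}
  n5 → {n8}
  n6 → ∅
  n7 → {n8}
  n8 → {n9}
  n9 → ∅

DF(n1) = ["n2", "n5", "n8"]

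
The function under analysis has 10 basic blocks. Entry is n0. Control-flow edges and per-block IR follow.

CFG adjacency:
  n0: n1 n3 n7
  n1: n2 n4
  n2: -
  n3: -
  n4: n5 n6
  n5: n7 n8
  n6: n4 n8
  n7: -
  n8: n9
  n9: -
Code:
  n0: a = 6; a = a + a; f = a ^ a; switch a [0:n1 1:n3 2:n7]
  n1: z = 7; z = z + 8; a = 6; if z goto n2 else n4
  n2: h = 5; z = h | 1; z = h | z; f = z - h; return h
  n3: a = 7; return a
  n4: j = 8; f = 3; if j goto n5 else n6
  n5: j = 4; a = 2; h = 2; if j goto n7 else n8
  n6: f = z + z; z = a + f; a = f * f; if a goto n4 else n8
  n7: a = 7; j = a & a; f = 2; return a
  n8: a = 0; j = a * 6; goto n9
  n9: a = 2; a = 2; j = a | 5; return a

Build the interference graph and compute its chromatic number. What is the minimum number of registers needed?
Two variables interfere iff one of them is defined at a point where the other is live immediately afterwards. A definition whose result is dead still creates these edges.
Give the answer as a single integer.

Answer: 4

Working:
def/use:
  n0: {a,f} / ∅
  n1: {a,z} / ∅
  n2: {f,h,z} / ∅
  n3: {a} / ∅
  n4: {f,j} / ∅
  n5: {a,h,j} / ∅
  n6: {a,f,z} / {a,z}
  n7: {a,f,j} / ∅
  n8: {a,j} / ∅
  n9: {a,j} / ∅

Backward fixpoint:
  n0: in=∅ out=∅
  n1: in=∅ out={a,z}
  n2: in=∅ out=∅
  n3: in=∅ out=∅
  n4: in={a,z} out={a,z}
  n5: in=∅ out=∅
  n6: in={a,z} out={a,z}
  n7: in=∅ out=∅
  n8: in=∅ out=∅
  n9: in=∅ out=∅

Conflict graph:
  a↔{f,j,z}
  f↔{a,h,j,z}
  h↔{f,j,z}
  j↔{a,f,h,z}
  z↔{a,f,h,j}

Chromatic number:
  {a,f,j,z} pairwise interfere (4-clique) ⇒ χ ≥ 4
  4-colouring: R0={f}  R1={j}  R2={z}  R3={a,h}
  χ = 4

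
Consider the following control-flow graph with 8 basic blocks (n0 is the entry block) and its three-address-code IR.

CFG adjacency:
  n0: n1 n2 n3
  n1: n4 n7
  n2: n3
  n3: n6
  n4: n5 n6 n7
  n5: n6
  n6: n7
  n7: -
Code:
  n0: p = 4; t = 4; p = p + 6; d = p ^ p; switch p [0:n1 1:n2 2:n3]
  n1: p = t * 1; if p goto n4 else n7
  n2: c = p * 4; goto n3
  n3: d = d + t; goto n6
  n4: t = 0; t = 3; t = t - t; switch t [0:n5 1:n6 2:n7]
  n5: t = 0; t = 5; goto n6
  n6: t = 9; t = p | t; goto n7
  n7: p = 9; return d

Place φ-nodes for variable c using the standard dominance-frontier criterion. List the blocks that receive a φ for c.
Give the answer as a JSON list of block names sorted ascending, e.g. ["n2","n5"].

idom tree: n1←n0 n2←n0 n3←n0 n4←n1 n5←n4 n6←n0 n7←n0
Dom∩ at merges:
  n3: preds {n0,n2}: {n0} ∩ {n0,n2} = {n0}; idom=n0
  n6: preds {n3,n4,n5}: {n0,n3} ∩ {n0,n1,n4} ∩ {n0,n1,n4,n5} = {n0}; idom=n0
  n7: preds {n1,n4,n6}: {n0,n1} ∩ {n0,n1,n4} ∩ {n0,n6} = {n0}; idom=n0

DF walk-up:
  n3←n0: walk · to n0
  n3←n2: walk n2 to n0
  n6←n3: walk n3 to n0
  n6←n4: walk n4→n1 to n0
  n6←n5: walk n5→n4→n1 to n0
  n7←n1: walk n1 to n0
  n7←n4: walk n4→n1 to n0
  n7←n6: walk n6 to n0
  DF(n0)=∅
  DF(n1)={n6,n7}
  DF(n2)={n3}
  DF(n3)={n6}
  DF(n4)={n6,n7}
  DF(n5)={n6}
  DF(n6)={n7}
  DF(n7)=∅

φ for c: defs {n2}
  DF⁺ = {n3,n6,n7}

Answer: ["n3", "n6", "n7"]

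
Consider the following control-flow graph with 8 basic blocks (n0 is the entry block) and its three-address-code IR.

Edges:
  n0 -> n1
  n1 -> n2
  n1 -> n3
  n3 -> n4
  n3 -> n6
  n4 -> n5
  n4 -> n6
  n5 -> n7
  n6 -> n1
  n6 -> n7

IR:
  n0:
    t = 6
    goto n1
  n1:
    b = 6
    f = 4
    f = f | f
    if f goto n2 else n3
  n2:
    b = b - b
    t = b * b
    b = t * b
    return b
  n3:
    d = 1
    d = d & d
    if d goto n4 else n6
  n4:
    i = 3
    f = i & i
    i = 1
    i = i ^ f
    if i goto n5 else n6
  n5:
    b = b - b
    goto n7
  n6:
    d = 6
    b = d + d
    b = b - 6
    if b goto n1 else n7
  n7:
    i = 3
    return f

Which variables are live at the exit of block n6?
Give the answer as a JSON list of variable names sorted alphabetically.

Answer: ["f"]

Analysis:
Block summaries:
  n0: {t} / ∅
  n1: {b,f} / ∅
  n2: {b,t} / {b}
  n3: {d} / ∅
  n4: {f,i} / ∅
  n5: {b} / {b}
  n6: {b,d} / ∅
  n7: {i} / {f}

Backward fixpoint:
  n0: in=∅ out=∅
  n1: in=∅ out={b,f}
  n2: in={b} out=∅
  n3: in={b,f} out={b,f}
  n4: in={b} out={b,f}
  n5: in={b,f} out={f}
  n6: in={f} out={f}
  n7: in={f} out=∅

live-out(n6) = ["f"]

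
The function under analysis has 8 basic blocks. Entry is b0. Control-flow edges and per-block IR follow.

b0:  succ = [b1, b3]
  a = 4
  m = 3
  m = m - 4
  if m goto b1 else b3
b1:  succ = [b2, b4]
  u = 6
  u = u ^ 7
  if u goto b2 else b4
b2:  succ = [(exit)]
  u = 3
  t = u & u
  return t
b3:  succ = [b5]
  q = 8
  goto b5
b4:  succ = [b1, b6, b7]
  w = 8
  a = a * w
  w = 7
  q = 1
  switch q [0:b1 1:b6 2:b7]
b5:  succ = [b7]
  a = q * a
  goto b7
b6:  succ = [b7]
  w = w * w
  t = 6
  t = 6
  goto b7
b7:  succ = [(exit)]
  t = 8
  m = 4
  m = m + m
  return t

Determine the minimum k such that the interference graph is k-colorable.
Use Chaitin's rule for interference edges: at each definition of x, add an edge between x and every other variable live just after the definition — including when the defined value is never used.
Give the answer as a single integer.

Answer: 3

Analysis:
Per-block:
  b0 def {a,m} use ∅
  b1 def {u} use ∅
  b2 def {t,u} use ∅
  b3 def {q} use ∅
  b4 def {a,q,w} use {a}
  b5 def {a} use {a,q}
  b6 def {t,w} use {w}
  b7 def {m,t} use ∅

Backward fixpoint:
  b0 li=∅ lo={a}
  b1 li={a} lo={a}
  b2 li=∅ lo=∅
  b3 li={a} lo={a,q}
  b4 li={a} lo={a,w}
  b5 li={a,q} lo=∅
  b6 li={w} lo=∅
  b7 li=∅ lo=∅

Interference:
  a — {m,q,u,w}
  m — {a,t}
  q — {a,w}
  t — {m}
  u — {a}
  w — {a,q}

Registers:
  {a,q,w} pairwise interfere (3-clique) ⇒ χ ≥ 3
  3-colouring: r0={a,t}  r1={m,q,u}  r2={w}
  χ = 3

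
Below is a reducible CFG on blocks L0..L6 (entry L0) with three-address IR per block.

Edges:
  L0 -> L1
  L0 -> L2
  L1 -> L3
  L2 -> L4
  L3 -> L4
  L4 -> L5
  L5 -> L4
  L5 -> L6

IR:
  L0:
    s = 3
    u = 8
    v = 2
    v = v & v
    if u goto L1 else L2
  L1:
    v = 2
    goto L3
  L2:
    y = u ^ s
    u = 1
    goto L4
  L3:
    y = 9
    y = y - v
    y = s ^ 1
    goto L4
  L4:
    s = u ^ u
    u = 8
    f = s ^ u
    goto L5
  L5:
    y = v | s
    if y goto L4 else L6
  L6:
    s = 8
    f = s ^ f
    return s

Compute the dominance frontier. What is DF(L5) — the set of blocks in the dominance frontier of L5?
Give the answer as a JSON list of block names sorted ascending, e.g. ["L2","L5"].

Answer: ["L4"]

Derivation:
idom tree: L1←L0 L2←L0 L3←L1 L4←L0 L5←L4 L6←L5
Join-block Dom:
  L4: preds {L2,L3,L5}: {L0,L2} ∩ {L0,L1,L3} ∩ {L0,L4,L5} = {L0}; idom=L0

DF walk-up:
  join L4 pred L2: L2 stop@L0
  join L4 pred L3: L3→L1 stop@L0
  join L4 pred L5: L5→L4 stop@L0
  DF(L0)=∅
  DF(L1)={L4}
  DF(L2)={L4}
  DF(L3)={L4}
  DF(L4)={L4}
  DF(L5)={L4}
  DF(L6)=∅

DF(L5) = ["L4"]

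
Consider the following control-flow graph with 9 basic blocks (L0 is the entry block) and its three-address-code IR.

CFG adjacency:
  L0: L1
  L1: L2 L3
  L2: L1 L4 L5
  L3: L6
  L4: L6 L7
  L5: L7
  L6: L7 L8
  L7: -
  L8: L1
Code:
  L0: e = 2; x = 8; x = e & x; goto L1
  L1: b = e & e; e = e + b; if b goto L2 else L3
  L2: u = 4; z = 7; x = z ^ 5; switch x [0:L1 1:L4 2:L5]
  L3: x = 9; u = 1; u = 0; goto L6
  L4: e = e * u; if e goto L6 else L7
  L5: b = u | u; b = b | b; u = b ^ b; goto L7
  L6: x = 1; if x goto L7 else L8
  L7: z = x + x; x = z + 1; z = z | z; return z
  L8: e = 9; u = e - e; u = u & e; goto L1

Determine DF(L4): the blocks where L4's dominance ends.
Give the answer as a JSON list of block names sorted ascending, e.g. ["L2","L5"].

idom tree: L1←L0 L2←L1 L3←L1 L4←L2 L5←L2 L6←L1 L7←L1 L8←L6
Dom∩ at merges:
  L1: preds {L0,L2,L8}: {L0} ∩ {L0,L1,L2} ∩ {L0,L1,L6,L8} = {L0}; idom=L0
  L6: preds {L3,L4}: {L0,L1,L3} ∩ {L0,L1,L2,L4} = {L0,L1}; idom=L1
  L7: preds {L4,L5,L6}: {L0,L1,L2,L4} ∩ {L0,L1,L2,L5} ∩ {L0,L1,L6} = {L0,L1}; idom=L1

Frontier:
  join L1 pred L0: · stop@L0
  join L1 pred L2: L2→L1 stop@L0
  join L1 pred L8: L8→L6→L1 stop@L0
  join L6 pred L3: L3 stop@L1
  join L6 pred L4: L4→L2 stop@L1
  join L7 pred L4: L4→L2 stop@L1
  join L7 pred L5: L5→L2 stop@L1
  join L7 pred L6: L6 stop@L1
  L0: DF=∅
  L1: DF={L1}
  L2: DF={L1,L6,L7}
  L3: DF={L6}
  L4: DF={L6,L7}
  L5: DF={L7}
  L6: DF={L1,L7}
  L7: DF=∅
  L8: DF={L1}

DF(L4) = ["L6", "L7"]

Answer: ["L6", "L7"]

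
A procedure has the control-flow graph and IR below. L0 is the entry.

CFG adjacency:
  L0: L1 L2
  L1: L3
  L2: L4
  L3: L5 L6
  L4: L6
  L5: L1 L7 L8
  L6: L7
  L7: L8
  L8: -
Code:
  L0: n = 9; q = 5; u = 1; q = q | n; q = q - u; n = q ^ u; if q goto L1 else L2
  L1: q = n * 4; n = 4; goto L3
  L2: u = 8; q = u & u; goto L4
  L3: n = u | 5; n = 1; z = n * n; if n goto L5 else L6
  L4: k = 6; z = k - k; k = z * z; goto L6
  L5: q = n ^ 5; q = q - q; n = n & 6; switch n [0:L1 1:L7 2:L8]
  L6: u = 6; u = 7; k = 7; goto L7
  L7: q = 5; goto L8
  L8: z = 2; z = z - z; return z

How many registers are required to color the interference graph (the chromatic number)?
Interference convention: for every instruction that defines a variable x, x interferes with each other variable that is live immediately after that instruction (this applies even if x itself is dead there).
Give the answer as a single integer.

Answer: 3

Working:
def/use:
  L0 def {n,q,u} use ∅
  L1 def {n,q} use {n}
  L2 def {q,u} use ∅
  L3 def {n,z} use {u}
  L4 def {k,z} use ∅
  L5 def {n,q} use {n}
  L6 def {k,u} use ∅
  L7 def {q} use ∅
  L8 def {z} use ∅

Backward fixpoint:
  live L0: ∅→{n,u}
  live L1: {n,u}→{u}
  live L2: ∅→∅
  live L3: {u}→{n,u}
  live L4: ∅→∅
  live L5: {n,u}→{n,u}
  live L6: ∅→∅
  live L7: ∅→∅
  live L8: ∅→∅

Conflict graph:
  k: ∅
  n: {q,u,z}
  q: {n,u}
  u: {n,q,z}
  z: {n,u}

Colouring:
  {n,q,u} pairwise interfere (3-clique) ⇒ χ ≥ 3
  3-colouring: R0={k,n}  R1={u}  R2={q,z}
  χ = 3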